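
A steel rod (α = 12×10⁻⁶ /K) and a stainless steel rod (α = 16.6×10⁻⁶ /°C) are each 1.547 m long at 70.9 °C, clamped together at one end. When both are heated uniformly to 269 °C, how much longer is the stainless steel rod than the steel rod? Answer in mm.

ΔT = 198.1 K
steel: ΔL = 12×10⁻⁶ × 1.547 m × 198.1 = 3.6775×10⁻³ m = 3.6775 mm
stainless steel: ΔL = 16.6×10⁻⁶ × 1.547 m × 198.1 = 5.0872×10⁻³ m = 5.0872 mm
difference = 5.0872 − 3.6775 = 1.4097 mm

1.41 mm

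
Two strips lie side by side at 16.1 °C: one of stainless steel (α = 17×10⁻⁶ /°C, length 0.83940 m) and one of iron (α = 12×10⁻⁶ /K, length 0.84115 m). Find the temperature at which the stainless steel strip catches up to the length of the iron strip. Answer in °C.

T = 435.2 °C

L₁(1 + α₁ΔT) = L₂(1 + α₂ΔT) ⇒ ΔT = (L₂ − L₁)/(α₁L₁ − α₂L₂)
L₂ − L₁ = 0.84115 − 0.83940 = 1.75×10⁻³ m
α₁L₁ − α₂L₂ = 17×10⁻⁶×0.83940 − 12×10⁻⁶×0.84115 = 4.176×10⁻⁶ m/K
ΔT = 1.75×10⁻³ / 4.176×10⁻⁶ = 419.061 K
T = 16.1 + 419.061 = 435.161 °C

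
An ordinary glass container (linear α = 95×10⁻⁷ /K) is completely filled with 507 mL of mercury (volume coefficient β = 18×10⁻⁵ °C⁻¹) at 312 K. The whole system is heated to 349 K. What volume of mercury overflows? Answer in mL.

The container also expands: β_container ≈ 3α = 2.85×10⁻⁵ /K
Net overflow = V₀(β_liq − 3α_cont)ΔT
β − 3α = 1.80×10⁻⁴ − 2.85×10⁻⁵ = 1.515×10⁻⁴ /K; ΔT = 37 K
ΔV = 507 × 1.515×10⁻⁴ × 37 = 2.84 mL

2.84 mL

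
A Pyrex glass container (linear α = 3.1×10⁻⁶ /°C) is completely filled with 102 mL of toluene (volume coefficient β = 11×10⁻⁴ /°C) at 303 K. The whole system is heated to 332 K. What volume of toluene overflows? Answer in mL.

3.23 mL

The container also expands: β_container ≈ 3α = 9.3×10⁻⁶ /K
Net overflow = V₀(β_liq − 3α_cont)ΔT
β − 3α = 1.10×10⁻³ − 9.3×10⁻⁶ = 1.0907×10⁻³ /K; ΔT = 29 K
ΔV = 102 × 1.0907×10⁻³ × 29 = 3.23 mL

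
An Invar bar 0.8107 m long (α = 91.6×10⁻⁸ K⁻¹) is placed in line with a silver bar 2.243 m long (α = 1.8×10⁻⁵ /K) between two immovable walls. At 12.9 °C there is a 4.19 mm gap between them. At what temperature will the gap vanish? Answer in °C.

Gap closes when ΔL₁ + ΔL₂ = 4.19 mm = 4.19×10⁻³ m
(α₁L₁ + α₂L₂)ΔT = g
α₁L₁ + α₂L₂ = 91.6×10⁻⁸×0.8107 + 1.8×10⁻⁵×2.243 = 4.11166012×10⁻⁵ m/K
ΔT = 4.19×10⁻³ / 4.11166012×10⁻⁵ = 101.91 K
T = 12.9 + 101.91 = 114.81 °C

T = 115 °C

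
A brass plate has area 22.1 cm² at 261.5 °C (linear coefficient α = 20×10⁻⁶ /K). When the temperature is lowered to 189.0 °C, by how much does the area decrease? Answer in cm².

Area coefficient ≈ 2α; |ΔT| = 72.5 K
ΔA = 2αA₀ΔT = 2(20×10⁻⁶)(22.1)(72.5) = 0.0641 cm²

ΔA = 0.0641 cm²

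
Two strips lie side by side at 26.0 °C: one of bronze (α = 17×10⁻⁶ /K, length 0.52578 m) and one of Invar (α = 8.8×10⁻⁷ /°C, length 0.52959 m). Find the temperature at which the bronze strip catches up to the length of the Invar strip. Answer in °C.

T = 475.7 °C

L₁(1 + α₁ΔT) = L₂(1 + α₂ΔT) ⇒ ΔT = (L₂ − L₁)/(α₁L₁ − α₂L₂)
L₂ − L₁ = 0.52959 − 0.52578 = 3.81×10⁻³ m
α₁L₁ − α₂L₂ = 17×10⁻⁶×0.52578 − 8.8×10⁻⁷×0.52959 = 8.4722208×10⁻⁶ m/K
ΔT = 3.81×10⁻³ / 8.4722208×10⁻⁶ = 449.705 K
T = 26.0 + 449.705 = 475.705 °C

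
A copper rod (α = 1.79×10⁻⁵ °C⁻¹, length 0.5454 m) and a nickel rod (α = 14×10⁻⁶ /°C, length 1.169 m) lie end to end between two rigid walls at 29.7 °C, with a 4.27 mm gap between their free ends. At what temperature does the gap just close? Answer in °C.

T = 193 °C

α₁L₁ = 9.76266×10⁻⁶ m/K, α₂L₂ = 1.6366×10⁻⁵ m/K → total 2.612866×10⁻⁵ m/K
ΔT = g/(α₁L₁+α₂L₂) = 4.27×10⁻³ / 2.612866×10⁻⁵ = 163.42 K
T = 29.7 + 163.42 = 193.12 °C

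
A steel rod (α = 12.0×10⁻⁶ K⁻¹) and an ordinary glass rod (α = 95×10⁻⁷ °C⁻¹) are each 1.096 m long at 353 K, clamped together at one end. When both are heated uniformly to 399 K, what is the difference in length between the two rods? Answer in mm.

ΔT = 46 K
steel: ΔL = 12.0×10⁻⁶ × 1.096 m × 46 = 6.0499×10⁻⁴ m = 0.60499 mm
ordinary glass: ΔL = 95×10⁻⁷ × 1.096 m × 46 = 4.7895×10⁻⁴ m = 0.47895 mm
difference = 0.60499 − 0.47895 = 0.12604 mm

0.126 mm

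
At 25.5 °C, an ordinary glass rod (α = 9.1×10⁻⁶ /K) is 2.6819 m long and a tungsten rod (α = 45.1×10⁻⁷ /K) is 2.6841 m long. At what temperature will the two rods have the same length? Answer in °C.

Equal length when α₁L₁ΔT − α₂L₂ΔT = L₂ − L₁ = 2.20×10⁻³ m
α₁L₁ = 2.440529×10⁻⁵, α₂L₂ = 1.2105291×10⁻⁵ → Δ(αL) = 1.2299999×10⁻⁵ m/K
ΔT = 2.20×10⁻³ / 1.2299999×10⁻⁵ = 178.862 K, so T = 25.5 + 178.862 = 204.362 °C

T = 204.4 °C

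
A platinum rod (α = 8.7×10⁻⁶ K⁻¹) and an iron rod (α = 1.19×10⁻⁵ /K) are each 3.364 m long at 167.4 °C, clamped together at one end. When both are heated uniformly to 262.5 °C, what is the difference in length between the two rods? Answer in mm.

1.02 mm

ΔT = 95.1 K
platinum: ΔL = 8.7×10⁻⁶ × 3.364 m × 95.1 = 2.7833×10⁻³ m = 2.7833 mm
iron: ΔL = 1.19×10⁻⁵ × 3.364 m × 95.1 = 3.8070×10⁻³ m = 3.8070 mm
difference = 3.8070 − 2.7833 = 1.0237 mm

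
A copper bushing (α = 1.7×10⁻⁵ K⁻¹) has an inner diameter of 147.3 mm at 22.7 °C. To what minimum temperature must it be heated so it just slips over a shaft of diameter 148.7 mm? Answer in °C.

T = 582 °C

Required Δd = 148.7 − 147.3 = 1.4 mm
Δd = αd₀ΔT ⇒ ΔT = Δd/(αd₀) = 1.4 / (1.7×10⁻⁵ × 147.3) = 559.08 K
T_min = 22.7 + 559.08 = 581.78 °C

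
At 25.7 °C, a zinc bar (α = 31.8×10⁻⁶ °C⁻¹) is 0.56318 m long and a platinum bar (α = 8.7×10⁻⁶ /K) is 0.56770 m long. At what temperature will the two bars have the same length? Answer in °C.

T = 374.2 °C

L₁(1 + α₁ΔT) = L₂(1 + α₂ΔT) ⇒ ΔT = (L₂ − L₁)/(α₁L₁ − α₂L₂)
L₂ − L₁ = 0.56770 − 0.56318 = 4.52×10⁻³ m
α₁L₁ − α₂L₂ = 31.8×10⁻⁶×0.56318 − 8.7×10⁻⁶×0.56770 = 1.2970134×10⁻⁵ m/K
ΔT = 4.52×10⁻³ / 1.2970134×10⁻⁵ = 348.493 K
T = 25.7 + 348.493 = 374.193 °C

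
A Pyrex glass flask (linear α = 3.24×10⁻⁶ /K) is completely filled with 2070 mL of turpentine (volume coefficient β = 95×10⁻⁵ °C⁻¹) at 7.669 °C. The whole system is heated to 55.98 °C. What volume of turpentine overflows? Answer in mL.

The flask also expands: β_container ≈ 3α = 9.72×10⁻⁶ /K
Net overflow = V₀(β_liq − 3α_cont)ΔT
β − 3α = 9.50×10⁻⁴ − 9.72×10⁻⁶ = 9.4028×10⁻⁴ /K; ΔT = 48.311 K
ΔV = 2070 × 9.4028×10⁻⁴ × 48.311 = 94.0 mL

94.0 mL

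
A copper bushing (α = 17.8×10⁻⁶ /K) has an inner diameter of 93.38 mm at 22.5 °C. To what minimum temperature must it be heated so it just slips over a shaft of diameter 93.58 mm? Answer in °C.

Required Δd = 93.58 − 93.38 = 0.20 mm
Δd = αd₀ΔT ⇒ ΔT = Δd/(αd₀) = 0.20 / (17.8×10⁻⁶ × 93.38) = 120.33 K
T_min = 22.5 + 120.33 = 142.83 °C

T = 143 °C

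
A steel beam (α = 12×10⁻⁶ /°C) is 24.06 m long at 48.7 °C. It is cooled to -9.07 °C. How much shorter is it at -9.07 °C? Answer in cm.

ΔL = 1.67 cm

|ΔT| = |-9.07 − 48.7| = 57.77 K
ΔL = αL₀ΔT = (12×10⁻⁶)(24.06)(57.77) = 1.67×10⁻² m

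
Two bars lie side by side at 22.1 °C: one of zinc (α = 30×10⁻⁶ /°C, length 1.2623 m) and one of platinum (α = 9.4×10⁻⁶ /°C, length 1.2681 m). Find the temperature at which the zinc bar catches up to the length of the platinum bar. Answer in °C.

L₁(1 + α₁ΔT) = L₂(1 + α₂ΔT) ⇒ ΔT = (L₂ − L₁)/(α₁L₁ − α₂L₂)
L₂ − L₁ = 1.2681 − 1.2623 = 5.80×10⁻³ m
α₁L₁ − α₂L₂ = 30×10⁻⁶×1.2623 − 9.4×10⁻⁶×1.2681 = 2.594886×10⁻⁵ m/K
ΔT = 5.80×10⁻³ / 2.594886×10⁻⁵ = 223.517 K
T = 22.1 + 223.517 = 245.617 °C

T = 245.6 °C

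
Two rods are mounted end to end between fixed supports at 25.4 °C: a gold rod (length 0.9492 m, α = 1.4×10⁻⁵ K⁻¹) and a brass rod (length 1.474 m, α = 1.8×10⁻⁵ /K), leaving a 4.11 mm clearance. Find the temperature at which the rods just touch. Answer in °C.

Gap closes when ΔL₁ + ΔL₂ = 4.11 mm = 4.11×10⁻³ m
(α₁L₁ + α₂L₂)ΔT = g
α₁L₁ + α₂L₂ = 1.4×10⁻⁵×0.9492 + 1.8×10⁻⁵×1.474 = 3.98208×10⁻⁵ m/K
ΔT = 4.11×10⁻³ / 3.98208×10⁻⁵ = 103.21 K
T = 25.4 + 103.21 = 128.61 °C

T = 129 °C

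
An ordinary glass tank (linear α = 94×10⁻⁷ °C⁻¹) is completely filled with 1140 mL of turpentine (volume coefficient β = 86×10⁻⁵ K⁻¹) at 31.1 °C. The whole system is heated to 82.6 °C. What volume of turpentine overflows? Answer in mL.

48.8 mL

The tank also expands: β_container ≈ 3α = 2.82×10⁻⁵ /K
Net overflow = V₀(β_liq − 3α_cont)ΔT
β − 3α = 8.60×10⁻⁴ − 2.82×10⁻⁵ = 8.318×10⁻⁴ /K; ΔT = 51.5 K
ΔV = 1140 × 8.318×10⁻⁴ × 51.5 = 48.8 mL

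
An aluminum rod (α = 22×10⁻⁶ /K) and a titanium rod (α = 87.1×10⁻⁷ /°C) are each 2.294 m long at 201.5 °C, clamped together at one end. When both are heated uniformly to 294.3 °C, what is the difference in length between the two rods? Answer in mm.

ΔT = 92.8 K
aluminum: ΔL = 22×10⁻⁶ × 2.294 m × 92.8 = 4.6834×10⁻³ m = 4.6834 mm
titanium: ΔL = 87.1×10⁻⁷ × 2.294 m × 92.8 = 1.8542×10⁻³ m = 1.8542 mm
difference = 4.6834 − 1.8542 = 2.8292 mm

2.83 mm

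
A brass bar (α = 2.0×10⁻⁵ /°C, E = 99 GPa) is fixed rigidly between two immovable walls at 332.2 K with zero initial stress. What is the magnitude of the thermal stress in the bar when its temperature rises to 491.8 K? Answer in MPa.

Fully constrained: the free strain ε = αΔT is blocked, so σ = Eε = EαΔT.
|ΔT| = 159.6 K
σ = 99.0×10⁹ × 2.0×10⁻⁵ × 159.6 = 3.16×10⁸ Pa

σ = 316 MPa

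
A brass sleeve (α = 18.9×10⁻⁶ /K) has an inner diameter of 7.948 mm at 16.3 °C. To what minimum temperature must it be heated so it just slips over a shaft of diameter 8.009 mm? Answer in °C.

T = 422 °C

Required Δd = 8.009 − 7.948 = 0.061 mm
Δd = αd₀ΔT ⇒ ΔT = Δd/(αd₀) = 0.061 / (18.9×10⁻⁶ × 7.948) = 406.08 K
T_min = 16.3 + 406.08 = 422.38 °C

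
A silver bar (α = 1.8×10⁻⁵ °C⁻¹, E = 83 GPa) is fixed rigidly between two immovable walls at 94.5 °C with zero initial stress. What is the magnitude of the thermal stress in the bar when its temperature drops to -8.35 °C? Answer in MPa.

σ = 154 MPa

Fully constrained: the free strain ε = αΔT is blocked, so σ = Eε = EαΔT.
|ΔT| = 102.85 K
σ = 83.0×10⁹ × 1.8×10⁻⁵ × 102.85 = 1.54×10⁸ Pa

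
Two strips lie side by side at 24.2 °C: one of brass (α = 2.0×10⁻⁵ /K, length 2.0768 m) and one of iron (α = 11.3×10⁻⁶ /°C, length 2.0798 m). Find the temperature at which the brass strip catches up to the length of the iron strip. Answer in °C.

Equal length when α₁L₁ΔT − α₂L₂ΔT = L₂ − L₁ = 3.00×10⁻³ m
α₁L₁ = 4.1536×10⁻⁵, α₂L₂ = 2.350174×10⁻⁵ → Δ(αL) = 1.803426×10⁻⁵ m/K
ΔT = 3.00×10⁻³ / 1.803426×10⁻⁵ = 166.350 K, so T = 24.2 + 166.350 = 190.550 °C

T = 190.6 °C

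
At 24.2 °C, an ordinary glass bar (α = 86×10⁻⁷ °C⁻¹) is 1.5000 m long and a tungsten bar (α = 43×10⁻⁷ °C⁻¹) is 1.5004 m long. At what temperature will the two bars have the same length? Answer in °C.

L₁(1 + α₁ΔT) = L₂(1 + α₂ΔT) ⇒ ΔT = (L₂ − L₁)/(α₁L₁ − α₂L₂)
L₂ − L₁ = 1.5004 − 1.5000 = 4.00×10⁻⁴ m
α₁L₁ − α₂L₂ = 86×10⁻⁷×1.5000 − 43×10⁻⁷×1.5004 = 6.44828×10⁻⁶ m/K
ΔT = 4.00×10⁻⁴ / 6.44828×10⁻⁶ = 62.0320 K
T = 24.2 + 62.0320 = 86.2320 °C

T = 86.23 °C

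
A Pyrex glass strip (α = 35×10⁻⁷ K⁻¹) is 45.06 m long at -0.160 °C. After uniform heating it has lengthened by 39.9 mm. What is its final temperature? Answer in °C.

ΔL = αL₀ΔT ⇒ ΔT = ΔL / (αL₀)
ΔT = 39.9×10⁻³ m / (35×10⁻⁷ × 45.06 m) = 252.996 K
T = -0.160 + 252.996 = 252.836 °C

T = 253 °C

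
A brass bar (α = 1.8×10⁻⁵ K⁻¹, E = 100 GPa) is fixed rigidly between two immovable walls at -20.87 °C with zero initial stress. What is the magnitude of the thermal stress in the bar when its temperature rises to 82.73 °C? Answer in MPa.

σ = 186 MPa

Fully constrained: the free strain ε = αΔT is blocked, so σ = Eε = EαΔT.
|ΔT| = 103.60 K
σ = 100×10⁹ × 1.8×10⁻⁵ × 103.60 = 1.86×10⁸ Pa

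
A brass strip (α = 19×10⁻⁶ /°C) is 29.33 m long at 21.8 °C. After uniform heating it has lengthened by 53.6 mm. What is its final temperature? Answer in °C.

ΔL = αL₀ΔT ⇒ ΔT = ΔL / (αL₀)
ΔT = 53.6×10⁻³ m / (19×10⁻⁶ × 29.33 m) = 96.18 K
T = 21.8 + 96.18 = 117.98 °C

T = 118 °C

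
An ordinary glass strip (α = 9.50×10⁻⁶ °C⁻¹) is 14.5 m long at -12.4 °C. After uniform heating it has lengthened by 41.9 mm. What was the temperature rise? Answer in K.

ΔT = 304 K

ΔL = αL₀ΔT ⇒ ΔT = ΔL / (αL₀)
ΔT = 41.9×10⁻³ m / (9.50×10⁻⁶ × 14.5 m) = 304.17 K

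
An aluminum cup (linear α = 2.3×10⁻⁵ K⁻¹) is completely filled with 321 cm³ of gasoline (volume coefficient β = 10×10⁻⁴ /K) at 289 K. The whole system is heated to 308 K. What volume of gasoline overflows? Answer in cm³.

5.68 cm³

The cup also expands: β_container ≈ 3α = 6.9×10⁻⁵ /K
Net overflow = V₀(β_liq − 3α_cont)ΔT
β − 3α = 1.00×10⁻³ − 6.9×10⁻⁵ = 9.31×10⁻⁴ /K; ΔT = 19 K
ΔV = 321 × 9.31×10⁻⁴ × 19 = 5.68 cm³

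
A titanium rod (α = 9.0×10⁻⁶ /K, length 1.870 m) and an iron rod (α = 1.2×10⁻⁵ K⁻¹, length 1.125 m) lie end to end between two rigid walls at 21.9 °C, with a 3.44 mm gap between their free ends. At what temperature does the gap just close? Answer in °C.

Gap closes when ΔL₁ + ΔL₂ = 3.44 mm = 3.44×10⁻³ m
(α₁L₁ + α₂L₂)ΔT = g
α₁L₁ + α₂L₂ = 9.0×10⁻⁶×1.870 + 1.2×10⁻⁵×1.125 = 3.033×10⁻⁵ m/K
ΔT = 3.44×10⁻³ / 3.033×10⁻⁵ = 113.42 K
T = 21.9 + 113.42 = 135.32 °C

T = 135 °C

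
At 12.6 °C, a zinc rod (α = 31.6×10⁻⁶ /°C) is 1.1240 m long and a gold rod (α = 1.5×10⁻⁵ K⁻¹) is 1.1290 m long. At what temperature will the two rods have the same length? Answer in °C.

Equal length when α₁L₁ΔT − α₂L₂ΔT = L₂ − L₁ = 5.00×10⁻³ m
α₁L₁ = 3.55184×10⁻⁵, α₂L₂ = 1.6935×10⁻⁵ → Δ(αL) = 1.85834×10⁻⁵ m/K
ΔT = 5.00×10⁻³ / 1.85834×10⁻⁵ = 269.057 K, so T = 12.6 + 269.057 = 281.657 °C

T = 281.7 °C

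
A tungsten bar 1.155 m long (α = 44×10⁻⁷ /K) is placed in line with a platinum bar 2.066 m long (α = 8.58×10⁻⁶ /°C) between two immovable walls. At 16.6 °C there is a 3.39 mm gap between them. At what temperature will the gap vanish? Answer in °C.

Gap closes when ΔL₁ + ΔL₂ = 3.39 mm = 3.39×10⁻³ m
(α₁L₁ + α₂L₂)ΔT = g
α₁L₁ + α₂L₂ = 44×10⁻⁷×1.155 + 8.58×10⁻⁶×2.066 = 2.280828×10⁻⁵ m/K
ΔT = 3.39×10⁻³ / 2.280828×10⁻⁵ = 148.63 K
T = 16.6 + 148.63 = 165.23 °C

T = 165 °C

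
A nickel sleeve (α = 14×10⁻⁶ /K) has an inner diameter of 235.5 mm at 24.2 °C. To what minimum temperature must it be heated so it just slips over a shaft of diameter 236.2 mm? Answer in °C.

Required Δd = 236.2 − 235.5 = 0.7 mm
Δd = αd₀ΔT ⇒ ΔT = Δd/(αd₀) = 0.7 / (14×10⁻⁶ × 235.5) = 212.31 K
T_min = 24.2 + 212.31 = 236.51 °C

T = 237 °C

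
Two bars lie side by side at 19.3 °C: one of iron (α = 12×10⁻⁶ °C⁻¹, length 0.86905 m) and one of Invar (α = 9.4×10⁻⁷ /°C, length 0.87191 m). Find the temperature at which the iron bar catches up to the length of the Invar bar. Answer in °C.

T = 316.9 °C

L₁(1 + α₁ΔT) = L₂(1 + α₂ΔT) ⇒ ΔT = (L₂ − L₁)/(α₁L₁ − α₂L₂)
L₂ − L₁ = 0.87191 − 0.86905 = 2.86×10⁻³ m
α₁L₁ − α₂L₂ = 12×10⁻⁶×0.86905 − 9.4×10⁻⁷×0.87191 = 9.6090046×10⁻⁶ m/K
ΔT = 2.86×10⁻³ / 9.6090046×10⁻⁶ = 297.637 K
T = 19.3 + 297.637 = 316.937 °C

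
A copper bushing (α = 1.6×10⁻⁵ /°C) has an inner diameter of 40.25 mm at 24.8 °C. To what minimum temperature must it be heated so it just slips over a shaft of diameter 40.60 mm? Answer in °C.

Required Δd = 40.60 − 40.25 = 0.35 mm
Δd = αd₀ΔT ⇒ ΔT = Δd/(αd₀) = 0.35 / (1.6×10⁻⁵ × 40.25) = 543.48 K
T_min = 24.8 + 543.48 = 568.28 °C

T = 568 °C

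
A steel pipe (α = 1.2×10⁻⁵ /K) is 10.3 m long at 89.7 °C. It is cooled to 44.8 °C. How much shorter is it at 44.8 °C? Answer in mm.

|ΔT| = |44.8 − 89.7| = 44.9 K
ΔL = αL₀ΔT = (1.2×10⁻⁵)(10.3)(44.9) = 5.55×10⁻³ m

ΔL = 5.55 mm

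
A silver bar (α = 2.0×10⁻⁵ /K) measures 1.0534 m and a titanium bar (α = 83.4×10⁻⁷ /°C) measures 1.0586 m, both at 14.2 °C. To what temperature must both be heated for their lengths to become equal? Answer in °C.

Equal length when α₁L₁ΔT − α₂L₂ΔT = L₂ − L₁ = 5.20×10⁻³ m
α₁L₁ = 2.1068×10⁻⁵, α₂L₂ = 8.828724×10⁻⁶ → Δ(αL) = 1.2239276×10⁻⁵ m/K
ΔT = 5.20×10⁻³ / 1.2239276×10⁻⁵ = 424.862 K, so T = 14.2 + 424.862 = 439.062 °C

T = 439.1 °C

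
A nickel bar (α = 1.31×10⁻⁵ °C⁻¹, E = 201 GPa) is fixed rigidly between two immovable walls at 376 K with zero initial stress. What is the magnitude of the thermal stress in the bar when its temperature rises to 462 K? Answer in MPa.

Fully constrained: the free strain ε = αΔT is blocked, so σ = Eε = EαΔT.
|ΔT| = 86 K
σ = 201×10⁹ × 1.31×10⁻⁵ × 86 = 2.26×10⁸ Pa

σ = 226 MPa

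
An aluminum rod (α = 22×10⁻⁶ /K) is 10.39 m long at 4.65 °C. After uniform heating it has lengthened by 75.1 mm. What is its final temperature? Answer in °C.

T = 333 °C

ΔL = αL₀ΔT ⇒ ΔT = ΔL / (αL₀)
ΔT = 75.1×10⁻³ m / (22×10⁻⁶ × 10.39 m) = 328.55 K
T = 4.65 + 328.55 = 333.20 °C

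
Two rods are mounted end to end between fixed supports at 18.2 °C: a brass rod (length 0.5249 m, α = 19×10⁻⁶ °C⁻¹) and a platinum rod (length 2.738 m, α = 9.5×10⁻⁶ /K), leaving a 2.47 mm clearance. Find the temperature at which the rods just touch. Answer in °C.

T = 86.8 °C

Gap closes when ΔL₁ + ΔL₂ = 2.47 mm = 2.47×10⁻³ m
(α₁L₁ + α₂L₂)ΔT = g
α₁L₁ + α₂L₂ = 19×10⁻⁶×0.5249 + 9.5×10⁻⁶×2.738 = 3.59841×10⁻⁵ m/K
ΔT = 2.47×10⁻³ / 3.59841×10⁻⁵ = 68.641 K
T = 18.2 + 68.641 = 86.841 °C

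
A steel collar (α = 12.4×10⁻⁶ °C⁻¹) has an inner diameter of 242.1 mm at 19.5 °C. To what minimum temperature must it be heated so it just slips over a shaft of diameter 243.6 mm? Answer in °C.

T = 519 °C

Required Δd = 243.6 − 242.1 = 1.5 mm
Δd = αd₀ΔT ⇒ ΔT = Δd/(αd₀) = 1.5 / (12.4×10⁻⁶ × 242.1) = 499.66 K
T_min = 19.5 + 499.66 = 519.16 °C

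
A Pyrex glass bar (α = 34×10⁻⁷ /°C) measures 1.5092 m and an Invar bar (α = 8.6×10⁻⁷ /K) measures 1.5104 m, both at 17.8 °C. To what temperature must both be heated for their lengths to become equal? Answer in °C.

T = 330.9 °C

L₁(1 + α₁ΔT) = L₂(1 + α₂ΔT) ⇒ ΔT = (L₂ − L₁)/(α₁L₁ − α₂L₂)
L₂ − L₁ = 1.5104 − 1.5092 = 1.20×10⁻³ m
α₁L₁ − α₂L₂ = 34×10⁻⁷×1.5092 − 8.6×10⁻⁷×1.5104 = 3.832336×10⁻⁶ m/K
ΔT = 1.20×10⁻³ / 3.832336×10⁻⁶ = 313.125 K
T = 17.8 + 313.125 = 330.925 °C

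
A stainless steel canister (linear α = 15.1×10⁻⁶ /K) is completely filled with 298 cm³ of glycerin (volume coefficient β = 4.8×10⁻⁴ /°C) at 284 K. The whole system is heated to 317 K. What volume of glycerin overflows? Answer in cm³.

The canister also expands: β_container ≈ 3α = 4.53×10⁻⁵ /K
Net overflow = V₀(β_liq − 3α_cont)ΔT
β − 3α = 4.80×10⁻⁴ − 4.53×10⁻⁵ = 4.347×10⁻⁴ /K; ΔT = 33 K
ΔV = 298 × 4.347×10⁻⁴ × 33 = 4.27 cm³

4.27 cm³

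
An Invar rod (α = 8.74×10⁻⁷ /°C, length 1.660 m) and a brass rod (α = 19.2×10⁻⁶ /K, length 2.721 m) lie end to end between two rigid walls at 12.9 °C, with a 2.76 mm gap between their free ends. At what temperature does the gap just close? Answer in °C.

Gap closes when ΔL₁ + ΔL₂ = 2.76 mm = 2.76×10⁻³ m
(α₁L₁ + α₂L₂)ΔT = g
α₁L₁ + α₂L₂ = 8.74×10⁻⁷×1.660 + 19.2×10⁻⁶×2.721 = 5.369404×10⁻⁵ m/K
ΔT = 2.76×10⁻³ / 5.369404×10⁻⁵ = 51.402 K
T = 12.9 + 51.402 = 64.302 °C

T = 64.3 °C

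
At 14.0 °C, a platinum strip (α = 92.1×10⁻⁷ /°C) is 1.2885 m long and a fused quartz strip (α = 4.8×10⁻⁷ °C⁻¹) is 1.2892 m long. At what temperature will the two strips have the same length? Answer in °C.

L₁(1 + α₁ΔT) = L₂(1 + α₂ΔT) ⇒ ΔT = (L₂ − L₁)/(α₁L₁ − α₂L₂)
L₂ − L₁ = 1.2892 − 1.2885 = 7.00×10⁻⁴ m
α₁L₁ − α₂L₂ = 92.1×10⁻⁷×1.2885 − 4.8×10⁻⁷×1.2892 = 1.1248269×10⁻⁵ m/K
ΔT = 7.00×10⁻⁴ / 1.1248269×10⁻⁵ = 62.2318 K
T = 14.0 + 62.2318 = 76.2318 °C

T = 76.23 °C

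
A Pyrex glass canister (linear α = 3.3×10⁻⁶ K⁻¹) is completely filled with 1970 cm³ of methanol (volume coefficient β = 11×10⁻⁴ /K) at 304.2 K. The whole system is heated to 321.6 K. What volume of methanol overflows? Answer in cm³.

The canister also expands: β_container ≈ 3α = 9.9×10⁻⁶ /K
Net overflow = V₀(β_liq − 3α_cont)ΔT
β − 3α = 1.10×10⁻³ − 9.9×10⁻⁶ = 1.0901×10⁻³ /K; ΔT = 17.4 K
ΔV = 1970 × 1.0901×10⁻³ × 17.4 = 37.4 cm³

37.4 cm³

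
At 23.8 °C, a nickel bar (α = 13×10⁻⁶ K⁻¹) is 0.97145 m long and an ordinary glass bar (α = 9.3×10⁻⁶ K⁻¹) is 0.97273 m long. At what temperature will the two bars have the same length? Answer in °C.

T = 381.1 °C

L₁(1 + α₁ΔT) = L₂(1 + α₂ΔT) ⇒ ΔT = (L₂ − L₁)/(α₁L₁ − α₂L₂)
L₂ − L₁ = 0.97273 − 0.97145 = 1.28×10⁻³ m
α₁L₁ − α₂L₂ = 13×10⁻⁶×0.97145 − 9.3×10⁻⁶×0.97273 = 3.582461×10⁻⁶ m/K
ΔT = 1.28×10⁻³ / 3.582461×10⁻⁶ = 357.296 K
T = 23.8 + 357.296 = 381.096 °C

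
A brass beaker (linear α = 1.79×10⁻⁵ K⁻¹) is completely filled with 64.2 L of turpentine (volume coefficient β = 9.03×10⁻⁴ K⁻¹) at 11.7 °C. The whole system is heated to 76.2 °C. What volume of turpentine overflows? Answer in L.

3.52 L

The beaker also expands: β_container ≈ 3α = 5.37×10⁻⁵ /K
Net overflow = V₀(β_liq − 3α_cont)ΔT
β − 3α = 9.03×10⁻⁴ − 5.37×10⁻⁵ = 8.493×10⁻⁴ /K; ΔT = 64.5 K
ΔV = 64.2 × 8.493×10⁻⁴ × 64.5 = 3.52 L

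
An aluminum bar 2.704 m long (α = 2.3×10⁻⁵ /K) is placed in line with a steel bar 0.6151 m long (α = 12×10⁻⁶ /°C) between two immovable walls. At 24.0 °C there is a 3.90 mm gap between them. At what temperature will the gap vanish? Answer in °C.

T = 80.1 °C

α₁L₁ = 6.2192×10⁻⁵ m/K, α₂L₂ = 7.3812×10⁻⁶ m/K → total 6.95732×10⁻⁵ m/K
ΔT = g/(α₁L₁+α₂L₂) = 3.90×10⁻³ / 6.95732×10⁻⁵ = 56.056 K
T = 24.0 + 56.056 = 80.056 °C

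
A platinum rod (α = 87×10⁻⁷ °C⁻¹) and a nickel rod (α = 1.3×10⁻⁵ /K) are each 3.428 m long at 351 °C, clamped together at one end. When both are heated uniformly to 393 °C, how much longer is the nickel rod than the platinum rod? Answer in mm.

ΔT = 42 K
platinum: ΔL = 87×10⁻⁷ × 3.428 m × 42 = 1.2526×10⁻³ m = 1.2526 mm
nickel: ΔL = 1.3×10⁻⁵ × 3.428 m × 42 = 1.8717×10⁻³ m = 1.8717 mm
difference = 1.8717 − 1.2526 = 0.6191 mm

0.619 mm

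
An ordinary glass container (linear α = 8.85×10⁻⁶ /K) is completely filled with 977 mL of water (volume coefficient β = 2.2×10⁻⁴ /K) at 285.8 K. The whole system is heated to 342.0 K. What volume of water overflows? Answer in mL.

10.6 mL

The container also expands: β_container ≈ 3α = 2.655×10⁻⁵ /K
Net overflow = V₀(β_liq − 3α_cont)ΔT
β − 3α = 2.20×10⁻⁴ − 2.655×10⁻⁵ = 1.9345×10⁻⁴ /K; ΔT = 56.2 K
ΔV = 977 × 1.9345×10⁻⁴ × 56.2 = 10.6 mL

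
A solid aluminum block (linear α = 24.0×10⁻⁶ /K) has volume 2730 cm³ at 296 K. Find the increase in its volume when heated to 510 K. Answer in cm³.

ΔV = 42.1 cm³

Isotropic solid: β ≈ 3α = 7.2×10⁻⁵ /K; ΔT = 214 K
ΔV = 3αV₀ΔT = 3(24.0×10⁻⁶)(2730)(214) = 42.1 cm³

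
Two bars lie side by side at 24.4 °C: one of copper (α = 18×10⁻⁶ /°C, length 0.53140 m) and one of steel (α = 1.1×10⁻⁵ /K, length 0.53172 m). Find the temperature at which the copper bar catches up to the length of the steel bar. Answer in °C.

L₁(1 + α₁ΔT) = L₂(1 + α₂ΔT) ⇒ ΔT = (L₂ − L₁)/(α₁L₁ − α₂L₂)
L₂ − L₁ = 0.53172 − 0.53140 = 3.20×10⁻⁴ m
α₁L₁ − α₂L₂ = 18×10⁻⁶×0.53140 − 1.1×10⁻⁵×0.53172 = 3.71628×10⁻⁶ m/K
ΔT = 3.20×10⁻⁴ / 3.71628×10⁻⁶ = 86.108 K
T = 24.4 + 86.108 = 110.508 °C

T = 110.5 °C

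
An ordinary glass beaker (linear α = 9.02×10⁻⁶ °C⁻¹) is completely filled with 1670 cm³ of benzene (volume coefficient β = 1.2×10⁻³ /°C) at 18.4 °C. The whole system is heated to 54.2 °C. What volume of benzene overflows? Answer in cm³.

70.1 cm³

The beaker also expands: β_container ≈ 3α = 2.706×10⁻⁵ /K
Net overflow = V₀(β_liq − 3α_cont)ΔT
β − 3α = 1.20×10⁻³ − 2.706×10⁻⁵ = 1.17294×10⁻³ /K; ΔT = 35.8 K
ΔV = 1670 × 1.17294×10⁻³ × 35.8 = 70.1 cm³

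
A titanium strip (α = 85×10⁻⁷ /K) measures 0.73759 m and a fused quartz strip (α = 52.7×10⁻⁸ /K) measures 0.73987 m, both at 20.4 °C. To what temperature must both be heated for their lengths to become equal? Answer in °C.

T = 408.2 °C

L₁(1 + α₁ΔT) = L₂(1 + α₂ΔT) ⇒ ΔT = (L₂ − L₁)/(α₁L₁ − α₂L₂)
L₂ − L₁ = 0.73987 − 0.73759 = 2.28×10⁻³ m
α₁L₁ − α₂L₂ = 85×10⁻⁷×0.73759 − 52.7×10⁻⁸×0.73987 = 5.87960351×10⁻⁶ m/K
ΔT = 2.28×10⁻³ / 5.87960351×10⁻⁶ = 387.781 K
T = 20.4 + 387.781 = 408.181 °C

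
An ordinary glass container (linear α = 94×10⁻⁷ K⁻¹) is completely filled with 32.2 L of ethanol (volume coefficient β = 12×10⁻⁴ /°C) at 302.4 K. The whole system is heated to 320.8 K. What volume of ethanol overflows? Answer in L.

0.694 L

The container also expands: β_container ≈ 3α = 2.82×10⁻⁵ /K
Net overflow = V₀(β_liq − 3α_cont)ΔT
β − 3α = 1.20×10⁻³ − 2.82×10⁻⁵ = 1.1718×10⁻³ /K; ΔT = 18.4 K
ΔV = 32.2 × 1.1718×10⁻³ × 18.4 = 0.694 L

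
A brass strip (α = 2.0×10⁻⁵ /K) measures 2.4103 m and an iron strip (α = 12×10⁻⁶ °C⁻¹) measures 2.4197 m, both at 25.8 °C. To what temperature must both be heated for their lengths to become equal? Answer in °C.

T = 516.2 °C

L₁(1 + α₁ΔT) = L₂(1 + α₂ΔT) ⇒ ΔT = (L₂ − L₁)/(α₁L₁ − α₂L₂)
L₂ − L₁ = 2.4197 − 2.4103 = 9.40×10⁻³ m
α₁L₁ − α₂L₂ = 2.0×10⁻⁵×2.4103 − 12×10⁻⁶×2.4197 = 1.91696×10⁻⁵ m/K
ΔT = 9.40×10⁻³ / 1.91696×10⁻⁵ = 490.360 K
T = 25.8 + 490.360 = 516.160 °C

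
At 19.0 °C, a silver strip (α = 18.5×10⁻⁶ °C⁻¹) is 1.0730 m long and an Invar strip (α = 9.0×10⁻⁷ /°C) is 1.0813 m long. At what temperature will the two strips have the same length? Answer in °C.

T = 458.7 °C

L₁(1 + α₁ΔT) = L₂(1 + α₂ΔT) ⇒ ΔT = (L₂ − L₁)/(α₁L₁ − α₂L₂)
L₂ − L₁ = 1.0813 − 1.0730 = 8.30×10⁻³ m
α₁L₁ − α₂L₂ = 18.5×10⁻⁶×1.0730 − 9.0×10⁻⁷×1.0813 = 1.887733×10⁻⁵ m/K
ΔT = 8.30×10⁻³ / 1.887733×10⁻⁵ = 439.681 K
T = 19.0 + 439.681 = 458.681 °C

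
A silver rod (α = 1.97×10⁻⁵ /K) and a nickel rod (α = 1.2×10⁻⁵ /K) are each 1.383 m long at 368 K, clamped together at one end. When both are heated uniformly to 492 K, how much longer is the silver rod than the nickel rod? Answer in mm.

ΔT = 124 K
silver: ΔL = 1.97×10⁻⁵ × 1.383 m × 124 = 3.3784×10⁻³ m = 3.3784 mm
nickel: ΔL = 1.2×10⁻⁵ × 1.383 m × 124 = 2.0579×10⁻³ m = 2.0579 mm
difference = 3.3784 − 2.0579 = 1.3205 mm

1.32 mm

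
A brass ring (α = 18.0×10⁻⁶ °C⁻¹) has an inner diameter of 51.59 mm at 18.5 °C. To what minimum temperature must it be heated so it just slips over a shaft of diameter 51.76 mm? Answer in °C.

T = 202 °C

Required Δd = 51.76 − 51.59 = 0.17 mm
Δd = αd₀ΔT ⇒ ΔT = Δd/(αd₀) = 0.17 / (18.0×10⁻⁶ × 51.59) = 183.07 K
T_min = 18.5 + 183.07 = 201.57 °C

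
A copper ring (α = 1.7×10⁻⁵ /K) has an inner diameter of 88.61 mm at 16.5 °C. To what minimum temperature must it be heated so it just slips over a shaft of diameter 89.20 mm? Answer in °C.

T = 408 °C

Required Δd = 89.20 − 88.61 = 0.59 mm
Δd = αd₀ΔT ⇒ ΔT = Δd/(αd₀) = 0.59 / (1.7×10⁻⁵ × 88.61) = 391.67 K
T_min = 16.5 + 391.67 = 408.17 °C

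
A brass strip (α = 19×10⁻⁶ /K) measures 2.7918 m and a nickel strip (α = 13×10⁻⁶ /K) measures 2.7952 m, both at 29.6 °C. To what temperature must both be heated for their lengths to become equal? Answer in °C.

L₁(1 + α₁ΔT) = L₂(1 + α₂ΔT) ⇒ ΔT = (L₂ − L₁)/(α₁L₁ − α₂L₂)
L₂ − L₁ = 2.7952 − 2.7918 = 3.40×10⁻³ m
α₁L₁ − α₂L₂ = 19×10⁻⁶×2.7918 − 13×10⁻⁶×2.7952 = 1.67066×10⁻⁵ m/K
ΔT = 3.40×10⁻³ / 1.67066×10⁻⁵ = 203.512 K
T = 29.6 + 203.512 = 233.112 °C

T = 233.1 °C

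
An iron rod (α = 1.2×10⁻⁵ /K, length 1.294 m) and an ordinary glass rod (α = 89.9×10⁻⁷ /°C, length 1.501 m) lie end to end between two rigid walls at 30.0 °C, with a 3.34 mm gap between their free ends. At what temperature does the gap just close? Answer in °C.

α₁L₁ = 1.5528×10⁻⁵ m/K, α₂L₂ = 1.349399×10⁻⁵ m/K → total 2.902199×10⁻⁵ m/K
ΔT = g/(α₁L₁+α₂L₂) = 3.34×10⁻³ / 2.902199×10⁻⁵ = 115.09 K
T = 30.0 + 115.09 = 145.09 °C

T = 145 °C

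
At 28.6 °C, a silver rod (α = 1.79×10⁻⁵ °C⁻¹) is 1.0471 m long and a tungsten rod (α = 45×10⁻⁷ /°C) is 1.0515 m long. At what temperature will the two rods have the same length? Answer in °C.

T = 342.6 °C

L₁(1 + α₁ΔT) = L₂(1 + α₂ΔT) ⇒ ΔT = (L₂ − L₁)/(α₁L₁ − α₂L₂)
L₂ − L₁ = 1.0515 − 1.0471 = 4.40×10⁻³ m
α₁L₁ − α₂L₂ = 1.79×10⁻⁵×1.0471 − 45×10⁻⁷×1.0515 = 1.401134×10⁻⁵ m/K
ΔT = 4.40×10⁻³ / 1.401134×10⁻⁵ = 314.031 K
T = 28.6 + 314.031 = 342.631 °C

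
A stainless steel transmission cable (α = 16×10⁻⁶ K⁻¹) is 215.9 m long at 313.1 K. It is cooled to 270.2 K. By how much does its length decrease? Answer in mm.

ΔL = 148 mm

|ΔT| = |270.2 − 313.1| = 42.9 K
ΔL = αL₀ΔT = (16×10⁻⁶)(215.9)(42.9) = 1.48×10⁻¹ m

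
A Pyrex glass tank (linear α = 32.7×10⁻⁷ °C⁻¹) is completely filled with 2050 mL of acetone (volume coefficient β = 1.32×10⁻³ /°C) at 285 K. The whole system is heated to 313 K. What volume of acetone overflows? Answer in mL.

75.2 mL

The tank also expands: β_container ≈ 3α = 9.81×10⁻⁶ /K
Net overflow = V₀(β_liq − 3α_cont)ΔT
β − 3α = 1.32×10⁻³ − 9.81×10⁻⁶ = 1.31019×10⁻³ /K; ΔT = 28 K
ΔV = 2050 × 1.31019×10⁻³ × 28 = 75.2 mL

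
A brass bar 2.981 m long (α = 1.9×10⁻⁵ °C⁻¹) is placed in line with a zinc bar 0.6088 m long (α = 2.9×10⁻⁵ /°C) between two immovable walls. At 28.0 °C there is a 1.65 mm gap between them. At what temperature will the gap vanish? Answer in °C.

T = 50.2 °C

Gap closes when ΔL₁ + ΔL₂ = 1.65 mm = 1.65×10⁻³ m
(α₁L₁ + α₂L₂)ΔT = g
α₁L₁ + α₂L₂ = 1.9×10⁻⁵×2.981 + 2.9×10⁻⁵×0.6088 = 7.42942×10⁻⁵ m/K
ΔT = 1.65×10⁻³ / 7.42942×10⁻⁵ = 22.209 K
T = 28.0 + 22.209 = 50.209 °C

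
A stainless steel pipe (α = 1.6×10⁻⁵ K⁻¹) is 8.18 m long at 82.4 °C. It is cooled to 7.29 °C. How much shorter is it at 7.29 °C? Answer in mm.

ΔL = 9.83 mm

|ΔT| = |7.29 − 82.4| = 75.11 K
ΔL = αL₀ΔT = (1.6×10⁻⁵)(8.18)(75.11) = 9.83×10⁻³ m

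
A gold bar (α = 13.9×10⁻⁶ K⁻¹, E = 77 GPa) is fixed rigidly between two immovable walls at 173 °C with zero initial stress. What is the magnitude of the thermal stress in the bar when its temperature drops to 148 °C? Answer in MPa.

Fully constrained: the free strain ε = αΔT is blocked, so σ = Eε = EαΔT.
|ΔT| = 25 K
σ = 77.0×10⁹ × 13.9×10⁻⁶ × 25 = 2.68×10⁷ Pa

σ = 26.8 MPa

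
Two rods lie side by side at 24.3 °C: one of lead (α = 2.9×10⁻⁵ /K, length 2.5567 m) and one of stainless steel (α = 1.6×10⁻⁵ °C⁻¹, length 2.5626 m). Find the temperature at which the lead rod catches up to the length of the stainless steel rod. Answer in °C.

T = 202.3 °C

L₁(1 + α₁ΔT) = L₂(1 + α₂ΔT) ⇒ ΔT = (L₂ − L₁)/(α₁L₁ − α₂L₂)
L₂ − L₁ = 2.5626 − 2.5567 = 5.90×10⁻³ m
α₁L₁ − α₂L₂ = 2.9×10⁻⁵×2.5567 − 1.6×10⁻⁵×2.5626 = 3.31427×10⁻⁵ m/K
ΔT = 5.90×10⁻³ / 3.31427×10⁻⁵ = 178.018 K
T = 24.3 + 178.018 = 202.318 °C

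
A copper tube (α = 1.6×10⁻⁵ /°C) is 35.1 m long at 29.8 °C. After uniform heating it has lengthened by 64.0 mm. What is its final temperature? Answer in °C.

T = 144 °C

ΔL = αL₀ΔT ⇒ ΔT = ΔL / (αL₀)
ΔT = 64.0×10⁻³ m / (1.6×10⁻⁵ × 35.1 m) = 113.96 K
T = 29.8 + 113.96 = 143.76 °C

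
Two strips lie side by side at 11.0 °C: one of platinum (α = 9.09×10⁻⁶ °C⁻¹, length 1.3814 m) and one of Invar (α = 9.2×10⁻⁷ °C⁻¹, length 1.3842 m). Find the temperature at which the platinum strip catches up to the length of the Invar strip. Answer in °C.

Equal length when α₁L₁ΔT − α₂L₂ΔT = L₂ − L₁ = 2.80×10⁻³ m
α₁L₁ = 1.2556926×10⁻⁵, α₂L₂ = 1.273464×10⁻⁶ → Δ(αL) = 1.1283462×10⁻⁵ m/K
ΔT = 2.80×10⁻³ / 1.1283462×10⁻⁵ = 248.151 K, so T = 11.0 + 248.151 = 259.151 °C

T = 259.2 °C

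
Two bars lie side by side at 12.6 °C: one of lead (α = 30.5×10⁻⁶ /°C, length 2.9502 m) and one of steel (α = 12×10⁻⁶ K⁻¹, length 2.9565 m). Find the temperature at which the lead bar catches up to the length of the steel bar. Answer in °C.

L₁(1 + α₁ΔT) = L₂(1 + α₂ΔT) ⇒ ΔT = (L₂ − L₁)/(α₁L₁ − α₂L₂)
L₂ − L₁ = 2.9565 − 2.9502 = 6.30×10⁻³ m
α₁L₁ − α₂L₂ = 30.5×10⁻⁶×2.9502 − 12×10⁻⁶×2.9565 = 5.45031×10⁻⁵ m/K
ΔT = 6.30×10⁻³ / 5.45031×10⁻⁵ = 115.590 K
T = 12.6 + 115.590 = 128.190 °C

T = 128.2 °C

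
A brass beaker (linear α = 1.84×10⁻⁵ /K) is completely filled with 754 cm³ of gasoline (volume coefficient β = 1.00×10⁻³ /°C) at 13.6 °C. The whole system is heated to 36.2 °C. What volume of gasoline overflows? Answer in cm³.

The beaker also expands: β_container ≈ 3α = 5.52×10⁻⁵ /K
Net overflow = V₀(β_liq − 3α_cont)ΔT
β − 3α = 1.00×10⁻³ − 5.52×10⁻⁵ = 9.448×10⁻⁴ /K; ΔT = 22.6 K
ΔV = 754 × 9.448×10⁻⁴ × 22.6 = 16.1 cm³

16.1 cm³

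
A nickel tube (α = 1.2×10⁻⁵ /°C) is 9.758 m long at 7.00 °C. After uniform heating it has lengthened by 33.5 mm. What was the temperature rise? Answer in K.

ΔL = αL₀ΔT ⇒ ΔT = ΔL / (αL₀)
ΔT = 33.5×10⁻³ m / (1.2×10⁻⁵ × 9.758 m) = 286.09 K

ΔT = 286 K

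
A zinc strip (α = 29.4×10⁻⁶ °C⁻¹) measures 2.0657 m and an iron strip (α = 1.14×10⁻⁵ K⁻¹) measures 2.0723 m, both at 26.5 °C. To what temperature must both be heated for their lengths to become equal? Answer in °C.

T = 204.4 °C

L₁(1 + α₁ΔT) = L₂(1 + α₂ΔT) ⇒ ΔT = (L₂ − L₁)/(α₁L₁ − α₂L₂)
L₂ − L₁ = 2.0723 − 2.0657 = 6.60×10⁻³ m
α₁L₁ − α₂L₂ = 29.4×10⁻⁶×2.0657 − 1.14×10⁻⁵×2.0723 = 3.710736×10⁻⁵ m/K
ΔT = 6.60×10⁻³ / 3.710736×10⁻⁵ = 177.862 K
T = 26.5 + 177.862 = 204.362 °C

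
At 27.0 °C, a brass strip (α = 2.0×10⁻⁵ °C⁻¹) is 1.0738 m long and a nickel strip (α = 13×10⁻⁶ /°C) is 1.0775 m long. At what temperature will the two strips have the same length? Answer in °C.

T = 522.4 °C

L₁(1 + α₁ΔT) = L₂(1 + α₂ΔT) ⇒ ΔT = (L₂ − L₁)/(α₁L₁ − α₂L₂)
L₂ − L₁ = 1.0775 − 1.0738 = 3.70×10⁻³ m
α₁L₁ − α₂L₂ = 2.0×10⁻⁵×1.0738 − 13×10⁻⁶×1.0775 = 7.4685×10⁻⁶ m/K
ΔT = 3.70×10⁻³ / 7.4685×10⁻⁶ = 495.414 K
T = 27.0 + 495.414 = 522.414 °C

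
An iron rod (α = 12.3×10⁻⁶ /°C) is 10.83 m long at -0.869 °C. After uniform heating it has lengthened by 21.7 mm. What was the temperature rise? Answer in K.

ΔL = αL₀ΔT ⇒ ΔT = ΔL / (αL₀)
ΔT = 21.7×10⁻³ m / (12.3×10⁻⁶ × 10.83 m) = 162.90 K

ΔT = 163 K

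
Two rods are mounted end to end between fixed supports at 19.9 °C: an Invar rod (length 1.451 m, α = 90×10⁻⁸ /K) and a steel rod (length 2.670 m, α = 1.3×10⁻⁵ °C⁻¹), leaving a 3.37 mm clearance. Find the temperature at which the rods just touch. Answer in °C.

α₁L₁ = 1.3059×10⁻⁶ m/K, α₂L₂ = 3.471×10⁻⁵ m/K → total 3.60159×10⁻⁵ m/K
ΔT = g/(α₁L₁+α₂L₂) = 3.37×10⁻³ / 3.60159×10⁻⁵ = 93.57 K
T = 19.9 + 93.57 = 113.47 °C

T = 113 °C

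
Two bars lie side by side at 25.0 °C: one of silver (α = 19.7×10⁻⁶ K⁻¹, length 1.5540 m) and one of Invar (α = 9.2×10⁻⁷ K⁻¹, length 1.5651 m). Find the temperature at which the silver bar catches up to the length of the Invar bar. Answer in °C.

L₁(1 + α₁ΔT) = L₂(1 + α₂ΔT) ⇒ ΔT = (L₂ − L₁)/(α₁L₁ − α₂L₂)
L₂ − L₁ = 1.5651 − 1.5540 = 1.11×10⁻² m
α₁L₁ − α₂L₂ = 19.7×10⁻⁶×1.5540 − 9.2×10⁻⁷×1.5651 = 2.9173908×10⁻⁵ m/K
ΔT = 1.11×10⁻² / 2.9173908×10⁻⁵ = 380.477 K
T = 25.0 + 380.477 = 405.477 °C

T = 405.5 °C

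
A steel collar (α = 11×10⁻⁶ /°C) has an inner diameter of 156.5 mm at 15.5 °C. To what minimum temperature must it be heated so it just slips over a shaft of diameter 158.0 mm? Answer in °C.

Required Δd = 158.0 − 156.5 = 1.5 mm
Δd = αd₀ΔT ⇒ ΔT = Δd/(αd₀) = 1.5 / (11×10⁻⁶ × 156.5) = 871.33 K
T_min = 15.5 + 871.33 = 886.83 °C

T = 887 °C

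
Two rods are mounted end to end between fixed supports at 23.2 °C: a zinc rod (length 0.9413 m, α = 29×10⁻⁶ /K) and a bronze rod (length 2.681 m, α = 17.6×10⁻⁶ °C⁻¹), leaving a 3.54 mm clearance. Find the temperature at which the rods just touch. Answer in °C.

T = 70.7 °C

Gap closes when ΔL₁ + ΔL₂ = 3.54 mm = 3.54×10⁻³ m
(α₁L₁ + α₂L₂)ΔT = g
α₁L₁ + α₂L₂ = 29×10⁻⁶×0.9413 + 17.6×10⁻⁶×2.681 = 7.44833×10⁻⁵ m/K
ΔT = 3.54×10⁻³ / 7.44833×10⁻⁵ = 47.527 K
T = 23.2 + 47.527 = 70.727 °C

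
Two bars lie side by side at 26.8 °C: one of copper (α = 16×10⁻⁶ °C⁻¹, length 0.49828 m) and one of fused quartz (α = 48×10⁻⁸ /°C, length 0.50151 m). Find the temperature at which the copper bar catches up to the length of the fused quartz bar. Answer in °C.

Equal length when α₁L₁ΔT − α₂L₂ΔT = L₂ − L₁ = 3.23×10⁻³ m
α₁L₁ = 7.97248×10⁻⁶, α₂L₂ = 2.407248×10⁻⁷ → Δ(αL) = 7.7317552×10⁻⁶ m/K
ΔT = 3.23×10⁻³ / 7.7317552×10⁻⁶ = 417.758 K, so T = 26.8 + 417.758 = 444.558 °C

T = 444.6 °C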